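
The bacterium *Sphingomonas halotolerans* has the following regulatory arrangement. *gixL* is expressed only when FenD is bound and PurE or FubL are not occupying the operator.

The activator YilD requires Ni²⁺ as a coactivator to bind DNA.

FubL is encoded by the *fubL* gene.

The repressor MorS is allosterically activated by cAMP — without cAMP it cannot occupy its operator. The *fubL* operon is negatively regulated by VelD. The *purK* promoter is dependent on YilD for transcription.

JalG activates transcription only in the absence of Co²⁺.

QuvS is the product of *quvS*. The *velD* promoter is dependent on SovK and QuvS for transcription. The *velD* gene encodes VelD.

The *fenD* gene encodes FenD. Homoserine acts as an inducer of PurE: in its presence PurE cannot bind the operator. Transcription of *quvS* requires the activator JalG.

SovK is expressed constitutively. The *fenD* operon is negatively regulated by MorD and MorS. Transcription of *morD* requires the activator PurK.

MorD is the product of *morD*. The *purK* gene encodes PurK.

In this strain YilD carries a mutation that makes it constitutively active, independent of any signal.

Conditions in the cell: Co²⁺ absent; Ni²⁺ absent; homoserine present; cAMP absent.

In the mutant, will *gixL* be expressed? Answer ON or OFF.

OFF

Homoserine is present, so PurE is inactive.
SovK is produced constitutively and is active.
Co²⁺ is absent, so JalG is active.
No repressor is bound and JalG is active, so *quvS* is transcribed.
So QuvS is produced and active.
No repressor is bound and SovK and QuvS are active, so *velD* is transcribed.
So VelD is produced and active.
With repressor VelD bound, *fubL* is not transcribed.
So FubL is not produced.
YilD is constitutively active in this strain.
No repressor is bound and YilD is active, so *purK* is transcribed.
So PurK is produced and active.
No repressor is bound and PurK is active, so *morD* is transcribed.
So MorD is produced and active.
cAMP is absent, so MorS is inactive.
With repressor MorD bound, *fenD* is not transcribed.
So FenD is not produced.
Required activator FenD is absent, so *gixL* is not transcribed.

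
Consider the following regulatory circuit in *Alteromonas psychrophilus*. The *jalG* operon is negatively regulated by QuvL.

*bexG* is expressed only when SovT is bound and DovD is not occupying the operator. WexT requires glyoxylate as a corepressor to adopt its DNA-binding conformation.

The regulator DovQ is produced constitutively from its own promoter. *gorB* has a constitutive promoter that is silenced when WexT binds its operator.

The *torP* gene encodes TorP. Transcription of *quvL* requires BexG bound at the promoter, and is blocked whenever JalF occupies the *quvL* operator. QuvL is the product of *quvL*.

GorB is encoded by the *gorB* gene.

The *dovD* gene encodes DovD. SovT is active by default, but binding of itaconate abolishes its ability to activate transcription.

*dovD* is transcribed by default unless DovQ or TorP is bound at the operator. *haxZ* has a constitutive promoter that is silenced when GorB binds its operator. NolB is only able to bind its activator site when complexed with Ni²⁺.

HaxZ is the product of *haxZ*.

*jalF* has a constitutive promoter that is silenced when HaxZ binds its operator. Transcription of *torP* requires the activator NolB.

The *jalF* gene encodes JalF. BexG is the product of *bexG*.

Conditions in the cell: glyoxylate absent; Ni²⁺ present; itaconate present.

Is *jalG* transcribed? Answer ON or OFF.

ON

Glyoxylate is absent, so WexT is inactive.
With no repressor bound, *gorB* is transcribed.
So GorB is produced and active.
With repressor GorB bound, *haxZ* is not transcribed.
So HaxZ is not produced.
With no repressor bound, *jalF* is transcribed.
So JalF is produced and active.
DovQ is produced constitutively and is active.
Ni²⁺ is present, so NolB is active.
No repressor is bound and NolB is active, so *torP* is transcribed.
So TorP is produced and active.
With repressor DovQ bound, *dovD* is not transcribed.
So DovD is not produced.
Itaconate is present, so SovT is inactive.
Required activator SovT is absent, so *bexG* is not transcribed.
So BexG is not produced.
With repressor JalF bound, *quvL* is not transcribed.
So QuvL is not produced.
With no repressor bound, *jalG* is transcribed.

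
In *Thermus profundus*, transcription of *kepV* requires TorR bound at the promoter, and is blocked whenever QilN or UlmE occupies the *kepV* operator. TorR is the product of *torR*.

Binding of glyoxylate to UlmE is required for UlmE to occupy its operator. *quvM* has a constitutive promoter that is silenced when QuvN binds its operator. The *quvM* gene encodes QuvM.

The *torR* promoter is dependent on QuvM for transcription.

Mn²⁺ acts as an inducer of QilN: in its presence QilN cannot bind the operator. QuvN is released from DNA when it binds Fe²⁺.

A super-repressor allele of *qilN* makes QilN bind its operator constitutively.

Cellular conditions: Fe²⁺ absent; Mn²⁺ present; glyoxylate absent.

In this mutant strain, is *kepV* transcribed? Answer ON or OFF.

OFF

QilN is constitutively active in this strain.
Fe²⁺ is absent, so QuvN is active.
With repressor QuvN bound, *quvM* is not transcribed.
So QuvM is not produced.
Required activator QuvM is absent, so *torR* is not transcribed.
So TorR is not produced.
Glyoxylate is absent, so UlmE is inactive.
With repressor QilN bound, *kepV* is not transcribed.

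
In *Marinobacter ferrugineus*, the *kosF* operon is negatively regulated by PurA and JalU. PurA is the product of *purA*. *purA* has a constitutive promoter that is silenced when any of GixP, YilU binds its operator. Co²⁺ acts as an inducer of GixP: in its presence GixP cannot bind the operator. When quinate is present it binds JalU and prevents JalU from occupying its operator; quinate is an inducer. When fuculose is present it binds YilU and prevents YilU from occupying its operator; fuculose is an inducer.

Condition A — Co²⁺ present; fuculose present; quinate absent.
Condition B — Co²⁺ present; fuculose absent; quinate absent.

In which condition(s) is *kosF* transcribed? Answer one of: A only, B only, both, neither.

neither

Condition A:
Co²⁺ is present, so GixP is inactive.
Fuculose is present, so YilU is inactive.
With no repressor bound, *purA* is transcribed.
So PurA is produced and active.
Quinate is absent, so JalU is active.
With repressor PurA bound, *kosF* is not transcribed.
→ *kosF* is OFF in A.
Condition B:
Co²⁺ is present, so GixP is inactive.
Fuculose is absent, so YilU is active.
With repressor YilU bound, *purA* is not transcribed.
So PurA is not produced.
Quinate is absent, so JalU is active.
With repressor JalU bound, *kosF* is not transcribed.
→ *kosF* is OFF in B.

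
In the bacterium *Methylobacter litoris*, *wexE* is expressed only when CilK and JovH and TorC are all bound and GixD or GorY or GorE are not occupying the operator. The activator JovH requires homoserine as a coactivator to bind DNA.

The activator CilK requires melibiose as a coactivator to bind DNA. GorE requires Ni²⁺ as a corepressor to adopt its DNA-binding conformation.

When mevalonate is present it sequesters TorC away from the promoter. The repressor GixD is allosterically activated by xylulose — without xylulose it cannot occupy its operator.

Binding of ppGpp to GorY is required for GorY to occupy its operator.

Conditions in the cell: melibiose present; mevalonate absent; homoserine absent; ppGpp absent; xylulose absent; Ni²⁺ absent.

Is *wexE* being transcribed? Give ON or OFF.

Xylulose is absent, so GixD is inactive.
Melibiose is present, so CilK is active.
Homoserine is absent, so JovH is inactive.
ppGpp is absent, so GorY is inactive.
Mevalonate is absent, so TorC is active.
Ni²⁺ is absent, so GorE is inactive.
Required activator JovH is absent, so *wexE* is not transcribed.

OFF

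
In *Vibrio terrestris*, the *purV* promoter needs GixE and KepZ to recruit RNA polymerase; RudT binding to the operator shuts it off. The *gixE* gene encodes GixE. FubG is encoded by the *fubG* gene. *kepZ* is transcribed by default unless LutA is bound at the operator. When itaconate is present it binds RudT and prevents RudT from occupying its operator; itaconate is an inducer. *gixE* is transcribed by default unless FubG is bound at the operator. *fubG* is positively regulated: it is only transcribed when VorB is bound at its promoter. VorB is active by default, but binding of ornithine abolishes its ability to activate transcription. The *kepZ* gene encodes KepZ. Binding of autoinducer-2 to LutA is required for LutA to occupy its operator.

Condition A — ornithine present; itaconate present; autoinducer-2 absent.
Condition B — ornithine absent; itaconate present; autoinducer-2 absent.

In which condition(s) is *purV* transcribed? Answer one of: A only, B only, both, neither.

A only

Condition A:
Ornithine is present, so VorB is inactive.
Required activator VorB is absent, so *fubG* is not transcribed.
So FubG is not produced.
With no repressor bound, *gixE* is transcribed.
So GixE is produced and active.
Itaconate is present, so RudT is inactive.
Autoinducer-2 is absent, so LutA is inactive.
With no repressor bound, *kepZ* is transcribed.
So KepZ is produced and active.
No repressor is bound and GixE and KepZ are active, so *purV* is transcribed.
→ *purV* is ON in A.
Condition B:
Ornithine is absent, so VorB is active.
No repressor is bound and VorB is active, so *fubG* is transcribed.
So FubG is produced and active.
With repressor FubG bound, *gixE* is not transcribed.
So GixE is not produced.
Itaconate is present, so RudT is inactive.
Autoinducer-2 is absent, so LutA is inactive.
With no repressor bound, *kepZ* is transcribed.
So KepZ is produced and active.
Required activator GixE is absent, so *purV* is not transcribed.
→ *purV* is OFF in B.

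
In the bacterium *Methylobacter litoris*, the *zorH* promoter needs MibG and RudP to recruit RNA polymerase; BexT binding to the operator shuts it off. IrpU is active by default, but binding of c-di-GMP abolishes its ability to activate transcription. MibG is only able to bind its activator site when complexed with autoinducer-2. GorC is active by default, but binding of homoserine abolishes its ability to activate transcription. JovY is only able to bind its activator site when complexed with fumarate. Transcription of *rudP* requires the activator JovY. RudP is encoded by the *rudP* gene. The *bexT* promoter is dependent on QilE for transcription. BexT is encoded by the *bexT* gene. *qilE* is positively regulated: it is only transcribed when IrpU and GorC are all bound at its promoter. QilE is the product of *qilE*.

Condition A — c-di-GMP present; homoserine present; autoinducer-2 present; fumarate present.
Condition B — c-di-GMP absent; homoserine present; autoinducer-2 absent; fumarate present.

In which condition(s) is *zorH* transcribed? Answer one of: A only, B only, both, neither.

A only

Condition A:
c-di-GMP is present, so IrpU is inactive.
Homoserine is present, so GorC is inactive.
Required activator IrpU is absent, so *qilE* is not transcribed.
So QilE is not produced.
Required activator QilE is absent, so *bexT* is not transcribed.
So BexT is not produced.
Autoinducer-2 is present, so MibG is active.
Fumarate is present, so JovY is active.
No repressor is bound and JovY is active, so *rudP* is transcribed.
So RudP is produced and active.
No repressor is bound and MibG and RudP are active, so *zorH* is transcribed.
→ *zorH* is ON in A.
Condition B:
c-di-GMP is absent, so IrpU is active.
Homoserine is present, so GorC is inactive.
Required activator GorC is absent, so *qilE* is not transcribed.
So QilE is not produced.
Required activator QilE is absent, so *bexT* is not transcribed.
So BexT is not produced.
Autoinducer-2 is absent, so MibG is inactive.
Fumarate is present, so JovY is active.
No repressor is bound and JovY is active, so *rudP* is transcribed.
So RudP is produced and active.
Required activator MibG is absent, so *zorH* is not transcribed.
→ *zorH* is OFF in B.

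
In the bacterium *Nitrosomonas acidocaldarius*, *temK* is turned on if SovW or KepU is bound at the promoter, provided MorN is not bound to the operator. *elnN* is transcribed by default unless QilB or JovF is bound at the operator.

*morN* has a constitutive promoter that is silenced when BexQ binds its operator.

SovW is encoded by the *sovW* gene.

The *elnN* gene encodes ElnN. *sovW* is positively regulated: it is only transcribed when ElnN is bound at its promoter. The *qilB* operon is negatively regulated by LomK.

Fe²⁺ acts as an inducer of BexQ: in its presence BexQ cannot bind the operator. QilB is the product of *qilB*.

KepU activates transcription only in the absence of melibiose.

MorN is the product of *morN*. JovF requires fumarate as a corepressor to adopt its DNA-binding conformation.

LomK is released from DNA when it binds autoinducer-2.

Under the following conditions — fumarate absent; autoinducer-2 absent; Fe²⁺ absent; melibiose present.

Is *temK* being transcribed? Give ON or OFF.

Autoinducer-2 is absent, so LomK is active.
With repressor LomK bound, *qilB* is not transcribed.
So QilB is not produced.
Fumarate is absent, so JovF is inactive.
With no repressor bound, *elnN* is transcribed.
So ElnN is produced and active.
No repressor is bound and ElnN is active, so *sovW* is transcribed.
So SovW is produced and active.
Melibiose is present, so KepU is inactive.
Fe²⁺ is absent, so BexQ is active.
With repressor BexQ bound, *morN* is not transcribed.
So MorN is not produced.
Activator SovW is present, so *temK* is transcribed.

ON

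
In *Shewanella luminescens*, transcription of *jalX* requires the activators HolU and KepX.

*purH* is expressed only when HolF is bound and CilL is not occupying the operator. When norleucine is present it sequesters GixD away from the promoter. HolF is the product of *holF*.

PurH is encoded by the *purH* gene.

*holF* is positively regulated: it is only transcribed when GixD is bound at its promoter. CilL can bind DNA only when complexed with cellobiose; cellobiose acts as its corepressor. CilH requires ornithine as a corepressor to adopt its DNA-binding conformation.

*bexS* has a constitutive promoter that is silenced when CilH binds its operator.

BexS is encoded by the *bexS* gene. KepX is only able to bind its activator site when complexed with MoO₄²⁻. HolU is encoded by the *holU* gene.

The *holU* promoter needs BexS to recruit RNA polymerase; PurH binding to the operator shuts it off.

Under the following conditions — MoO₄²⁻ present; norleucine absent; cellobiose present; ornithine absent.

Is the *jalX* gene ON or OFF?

ON

Norleucine is absent, so GixD is active.
No repressor is bound and GixD is active, so *holF* is transcribed.
So HolF is produced and active.
Cellobiose is present, so CilL is active.
With repressor CilL bound, *purH* is not transcribed.
So PurH is not produced.
Ornithine is absent, so CilH is inactive.
With no repressor bound, *bexS* is transcribed.
So BexS is produced and active.
No repressor is bound and BexS is active, so *holU* is transcribed.
So HolU is produced and active.
MoO₄²⁻ is present, so KepX is active.
No repressor is bound and HolU and KepX are active, so *jalX* is transcribed.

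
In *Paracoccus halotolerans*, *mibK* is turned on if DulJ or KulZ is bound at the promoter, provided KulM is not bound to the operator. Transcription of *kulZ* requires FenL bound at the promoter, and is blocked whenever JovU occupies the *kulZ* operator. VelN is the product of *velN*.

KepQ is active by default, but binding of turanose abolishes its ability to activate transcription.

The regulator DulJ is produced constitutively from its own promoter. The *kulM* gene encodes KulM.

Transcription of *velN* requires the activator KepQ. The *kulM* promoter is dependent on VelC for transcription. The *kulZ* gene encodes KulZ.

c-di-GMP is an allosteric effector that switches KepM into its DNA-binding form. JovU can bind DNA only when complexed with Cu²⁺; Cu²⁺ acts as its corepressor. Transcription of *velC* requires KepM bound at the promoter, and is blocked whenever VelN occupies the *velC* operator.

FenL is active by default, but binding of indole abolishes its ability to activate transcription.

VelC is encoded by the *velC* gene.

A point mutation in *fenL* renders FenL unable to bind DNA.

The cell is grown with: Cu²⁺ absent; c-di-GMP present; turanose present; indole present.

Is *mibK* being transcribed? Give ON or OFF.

DulJ is produced constitutively and is active.
c-di-GMP is present, so KepM is active.
Turanose is present, so KepQ is inactive.
Required activator KepQ is absent, so *velN* is not transcribed.
So VelN is not produced.
No repressor is bound and KepM is active, so *velC* is transcribed.
So VelC is produced and active.
No repressor is bound and VelC is active, so *kulM* is transcribed.
So KulM is produced and active.
Cu²⁺ is absent, so JovU is inactive.
FenL is non-functional in this strain, so it has no effect.
Required activator FenL is absent, so *kulZ* is not transcribed.
So KulZ is not produced.
With repressor KulM bound, *mibK* is not transcribed.

OFF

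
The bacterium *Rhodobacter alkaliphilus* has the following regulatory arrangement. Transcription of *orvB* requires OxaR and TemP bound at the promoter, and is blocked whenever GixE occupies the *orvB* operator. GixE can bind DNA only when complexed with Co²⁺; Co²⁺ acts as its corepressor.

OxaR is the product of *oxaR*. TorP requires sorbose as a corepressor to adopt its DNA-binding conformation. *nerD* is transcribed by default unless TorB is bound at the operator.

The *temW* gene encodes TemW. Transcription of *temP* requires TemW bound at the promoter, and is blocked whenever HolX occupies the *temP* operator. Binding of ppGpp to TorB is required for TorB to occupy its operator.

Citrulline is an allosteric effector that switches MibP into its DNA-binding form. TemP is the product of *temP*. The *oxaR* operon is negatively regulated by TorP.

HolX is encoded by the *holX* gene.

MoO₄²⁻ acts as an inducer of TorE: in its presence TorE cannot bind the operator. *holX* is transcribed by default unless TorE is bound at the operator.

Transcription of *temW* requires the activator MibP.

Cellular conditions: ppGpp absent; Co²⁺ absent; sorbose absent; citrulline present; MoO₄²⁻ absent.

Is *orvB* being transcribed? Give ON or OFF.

ON

Sorbose is absent, so TorP is inactive.
With no repressor bound, *oxaR* is transcribed.
So OxaR is produced and active.
MoO₄²⁻ is absent, so TorE is active.
With repressor TorE bound, *holX* is not transcribed.
So HolX is not produced.
Citrulline is present, so MibP is active.
No repressor is bound and MibP is active, so *temW* is transcribed.
So TemW is produced and active.
No repressor is bound and TemW is active, so *temP* is transcribed.
So TemP is produced and active.
Co²⁺ is absent, so GixE is inactive.
No repressor is bound and OxaR and TemP are active, so *orvB* is transcribed.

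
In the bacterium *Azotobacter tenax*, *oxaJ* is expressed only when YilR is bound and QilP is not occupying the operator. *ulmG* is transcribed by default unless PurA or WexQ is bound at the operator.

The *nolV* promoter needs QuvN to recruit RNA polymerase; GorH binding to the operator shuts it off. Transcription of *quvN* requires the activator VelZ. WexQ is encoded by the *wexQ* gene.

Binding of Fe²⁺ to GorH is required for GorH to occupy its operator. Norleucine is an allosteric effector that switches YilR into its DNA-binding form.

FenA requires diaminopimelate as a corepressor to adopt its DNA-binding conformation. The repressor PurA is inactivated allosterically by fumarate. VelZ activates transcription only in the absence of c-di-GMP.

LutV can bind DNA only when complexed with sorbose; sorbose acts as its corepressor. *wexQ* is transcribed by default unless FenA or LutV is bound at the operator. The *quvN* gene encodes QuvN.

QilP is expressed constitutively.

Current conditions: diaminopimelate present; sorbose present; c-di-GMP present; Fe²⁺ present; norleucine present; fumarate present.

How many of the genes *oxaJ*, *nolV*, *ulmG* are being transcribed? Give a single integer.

1

Norleucine is present, so YilR is active.
QilP is produced constitutively and is active.
With repressor QilP bound, *oxaJ* is not transcribed.
→ *oxaJ* is OFF.
c-di-GMP is present, so VelZ is inactive.
Required activator VelZ is absent, so *quvN* is not transcribed.
So QuvN is not produced.
Fe²⁺ is present, so GorH is active.
With repressor GorH bound, *nolV* is not transcribed.
→ *nolV* is OFF.
Fumarate is present, so PurA is inactive.
Diaminopimelate is present, so FenA is active.
Sorbose is present, so LutV is active.
With repressor FenA bound, *wexQ* is not transcribed.
So WexQ is not produced.
With no repressor bound, *ulmG* is transcribed.
→ *ulmG* is ON.
1 of the 3 genes is transcribed.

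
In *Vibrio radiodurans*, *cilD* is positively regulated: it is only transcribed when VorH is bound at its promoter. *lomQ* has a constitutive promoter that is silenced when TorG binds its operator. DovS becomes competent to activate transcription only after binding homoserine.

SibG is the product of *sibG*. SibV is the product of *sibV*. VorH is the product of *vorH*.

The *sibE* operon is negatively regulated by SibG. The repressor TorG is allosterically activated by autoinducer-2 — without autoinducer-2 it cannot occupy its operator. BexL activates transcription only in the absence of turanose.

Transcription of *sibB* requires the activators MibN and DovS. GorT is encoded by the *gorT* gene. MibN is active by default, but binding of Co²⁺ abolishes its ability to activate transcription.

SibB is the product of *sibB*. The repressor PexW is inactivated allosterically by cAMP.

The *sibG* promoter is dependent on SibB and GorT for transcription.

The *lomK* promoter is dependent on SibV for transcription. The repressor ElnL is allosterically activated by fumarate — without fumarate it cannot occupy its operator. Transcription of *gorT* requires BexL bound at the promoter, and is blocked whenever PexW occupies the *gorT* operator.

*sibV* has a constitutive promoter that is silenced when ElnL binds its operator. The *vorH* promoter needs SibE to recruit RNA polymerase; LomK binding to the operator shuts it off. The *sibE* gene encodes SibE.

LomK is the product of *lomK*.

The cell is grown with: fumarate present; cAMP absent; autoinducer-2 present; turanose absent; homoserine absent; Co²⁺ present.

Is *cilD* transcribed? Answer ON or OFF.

Co²⁺ is present, so MibN is inactive.
Homoserine is absent, so DovS is inactive.
Required activator MibN is absent, so *sibB* is not transcribed.
So SibB is not produced.
cAMP is absent, so PexW is active.
Turanose is absent, so BexL is active.
With repressor PexW bound, *gorT* is not transcribed.
So GorT is not produced.
Required activator SibB is absent, so *sibG* is not transcribed.
So SibG is not produced.
With no repressor bound, *sibE* is transcribed.
So SibE is produced and active.
Fumarate is present, so ElnL is active.
With repressor ElnL bound, *sibV* is not transcribed.
So SibV is not produced.
Required activator SibV is absent, so *lomK* is not transcribed.
So LomK is not produced.
No repressor is bound and SibE is active, so *vorH* is transcribed.
So VorH is produced and active.
No repressor is bound and VorH is active, so *cilD* is transcribed.

ON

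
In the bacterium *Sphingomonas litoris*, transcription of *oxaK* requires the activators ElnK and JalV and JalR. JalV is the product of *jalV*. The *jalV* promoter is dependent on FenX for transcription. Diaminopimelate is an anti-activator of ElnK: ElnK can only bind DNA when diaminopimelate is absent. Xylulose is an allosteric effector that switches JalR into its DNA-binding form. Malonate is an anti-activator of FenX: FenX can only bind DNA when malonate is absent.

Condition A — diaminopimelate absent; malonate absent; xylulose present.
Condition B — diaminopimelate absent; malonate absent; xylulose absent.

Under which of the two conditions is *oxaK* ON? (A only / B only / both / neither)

Condition A:
Diaminopimelate is absent, so ElnK is active.
Malonate is absent, so FenX is active.
No repressor is bound and FenX is active, so *jalV* is transcribed.
So JalV is produced and active.
Xylulose is present, so JalR is active.
No repressor is bound and ElnK and JalV and JalR are active, so *oxaK* is transcribed.
→ *oxaK* is ON in A.
Condition B:
Diaminopimelate is absent, so ElnK is active.
Malonate is absent, so FenX is active.
No repressor is bound and FenX is active, so *jalV* is transcribed.
So JalV is produced and active.
Xylulose is absent, so JalR is inactive.
Required activator JalR is absent, so *oxaK* is not transcribed.
→ *oxaK* is OFF in B.

A only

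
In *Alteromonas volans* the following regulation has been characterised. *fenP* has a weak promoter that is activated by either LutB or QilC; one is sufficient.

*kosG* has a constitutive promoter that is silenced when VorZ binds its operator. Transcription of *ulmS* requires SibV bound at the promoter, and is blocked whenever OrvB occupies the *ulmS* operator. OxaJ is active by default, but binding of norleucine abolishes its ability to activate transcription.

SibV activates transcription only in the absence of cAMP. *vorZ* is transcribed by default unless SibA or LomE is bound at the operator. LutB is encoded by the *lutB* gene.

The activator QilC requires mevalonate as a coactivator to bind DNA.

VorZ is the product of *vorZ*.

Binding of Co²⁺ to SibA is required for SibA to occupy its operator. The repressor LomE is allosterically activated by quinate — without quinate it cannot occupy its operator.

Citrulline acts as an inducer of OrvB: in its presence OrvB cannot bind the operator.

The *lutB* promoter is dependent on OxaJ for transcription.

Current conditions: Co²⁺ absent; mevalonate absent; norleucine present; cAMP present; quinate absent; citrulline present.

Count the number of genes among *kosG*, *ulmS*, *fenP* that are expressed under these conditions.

Co²⁺ is absent, so SibA is inactive.
Quinate is absent, so LomE is inactive.
With no repressor bound, *vorZ* is transcribed.
So VorZ is produced and active.
With repressor VorZ bound, *kosG* is not transcribed.
→ *kosG* is OFF.
Citrulline is present, so OrvB is inactive.
cAMP is present, so SibV is inactive.
Required activator SibV is absent, so *ulmS* is not transcribed.
→ *ulmS* is OFF.
Norleucine is present, so OxaJ is inactive.
Required activator OxaJ is absent, so *lutB* is not transcribed.
So LutB is not produced.
Mevalonate is absent, so QilC is inactive.
No activator is available at the *fenP* promoter, so *fenP* is not transcribed.
→ *fenP* is OFF.
0 of the 3 genes are transcribed.

0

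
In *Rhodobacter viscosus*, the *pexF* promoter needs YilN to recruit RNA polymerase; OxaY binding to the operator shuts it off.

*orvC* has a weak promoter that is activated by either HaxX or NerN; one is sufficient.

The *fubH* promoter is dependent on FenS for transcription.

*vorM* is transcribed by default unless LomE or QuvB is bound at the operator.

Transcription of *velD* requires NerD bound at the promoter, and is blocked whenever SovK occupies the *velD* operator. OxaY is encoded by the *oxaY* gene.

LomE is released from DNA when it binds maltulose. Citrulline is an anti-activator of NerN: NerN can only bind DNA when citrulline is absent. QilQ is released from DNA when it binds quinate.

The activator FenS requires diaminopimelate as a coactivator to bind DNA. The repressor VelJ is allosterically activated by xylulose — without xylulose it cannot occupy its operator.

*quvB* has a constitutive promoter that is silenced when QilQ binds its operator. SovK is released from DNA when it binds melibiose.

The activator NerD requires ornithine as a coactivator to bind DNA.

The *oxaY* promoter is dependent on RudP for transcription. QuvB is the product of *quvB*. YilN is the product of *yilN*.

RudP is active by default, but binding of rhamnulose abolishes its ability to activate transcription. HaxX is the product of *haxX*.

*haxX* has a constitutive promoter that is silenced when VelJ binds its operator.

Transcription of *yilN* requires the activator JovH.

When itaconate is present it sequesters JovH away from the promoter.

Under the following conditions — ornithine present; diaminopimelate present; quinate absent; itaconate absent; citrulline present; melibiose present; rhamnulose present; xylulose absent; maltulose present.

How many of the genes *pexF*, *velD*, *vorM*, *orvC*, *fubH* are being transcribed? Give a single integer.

5

Itaconate is absent, so JovH is active.
No repressor is bound and JovH is active, so *yilN* is transcribed.
So YilN is produced and active.
Rhamnulose is present, so RudP is inactive.
Required activator RudP is absent, so *oxaY* is not transcribed.
So OxaY is not produced.
No repressor is bound and YilN is active, so *pexF* is transcribed.
→ *pexF* is ON.
Ornithine is present, so NerD is active.
Melibiose is present, so SovK is inactive.
No repressor is bound and NerD is active, so *velD* is transcribed.
→ *velD* is ON.
Maltulose is present, so LomE is inactive.
Quinate is absent, so QilQ is active.
With repressor QilQ bound, *quvB* is not transcribed.
So QuvB is not produced.
With no repressor bound, *vorM* is transcribed.
→ *vorM* is ON.
Xylulose is absent, so VelJ is inactive.
With no repressor bound, *haxX* is transcribed.
So HaxX is produced and active.
Citrulline is present, so NerN is inactive.
Activator HaxX is present, so *orvC* is transcribed.
→ *orvC* is ON.
Diaminopimelate is present, so FenS is active.
No repressor is bound and FenS is active, so *fubH* is transcribed.
→ *fubH* is ON.
5 of the 5 genes are transcribed.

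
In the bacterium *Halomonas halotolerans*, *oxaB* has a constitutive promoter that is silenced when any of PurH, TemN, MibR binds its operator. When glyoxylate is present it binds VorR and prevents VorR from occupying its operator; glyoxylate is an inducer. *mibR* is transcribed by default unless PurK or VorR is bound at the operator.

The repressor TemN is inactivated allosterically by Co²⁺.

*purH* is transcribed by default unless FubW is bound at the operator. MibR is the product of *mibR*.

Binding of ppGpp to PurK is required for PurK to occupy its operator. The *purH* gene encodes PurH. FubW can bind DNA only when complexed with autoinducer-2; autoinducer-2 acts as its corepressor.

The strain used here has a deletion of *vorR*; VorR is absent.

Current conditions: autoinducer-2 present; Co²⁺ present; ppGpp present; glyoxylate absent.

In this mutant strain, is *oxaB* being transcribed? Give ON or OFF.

ON

Autoinducer-2 is present, so FubW is active.
With repressor FubW bound, *purH* is not transcribed.
So PurH is not produced.
Co²⁺ is present, so TemN is inactive.
ppGpp is present, so PurK is active.
VorR is non-functional in this strain, so it has no effect.
With repressor PurK bound, *mibR* is not transcribed.
So MibR is not produced.
With no repressor bound, *oxaB* is transcribed.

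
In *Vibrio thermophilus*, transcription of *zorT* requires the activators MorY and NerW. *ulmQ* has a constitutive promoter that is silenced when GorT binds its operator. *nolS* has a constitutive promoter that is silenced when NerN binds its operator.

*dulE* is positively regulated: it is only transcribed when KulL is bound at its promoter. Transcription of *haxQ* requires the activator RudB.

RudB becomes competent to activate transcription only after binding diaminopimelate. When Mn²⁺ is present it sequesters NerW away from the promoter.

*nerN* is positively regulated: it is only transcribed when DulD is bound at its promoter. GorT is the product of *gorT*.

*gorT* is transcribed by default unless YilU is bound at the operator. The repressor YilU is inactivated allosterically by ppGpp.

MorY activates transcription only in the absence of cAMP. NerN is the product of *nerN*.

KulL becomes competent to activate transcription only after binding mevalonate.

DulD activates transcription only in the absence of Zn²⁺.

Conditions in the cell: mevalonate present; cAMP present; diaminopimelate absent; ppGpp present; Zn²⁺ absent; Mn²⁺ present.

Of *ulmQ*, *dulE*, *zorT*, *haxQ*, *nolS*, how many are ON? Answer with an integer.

1

ppGpp is present, so YilU is inactive.
With no repressor bound, *gorT* is transcribed.
So GorT is produced and active.
With repressor GorT bound, *ulmQ* is not transcribed.
→ *ulmQ* is OFF.
Mevalonate is present, so KulL is active.
No repressor is bound and KulL is active, so *dulE* is transcribed.
→ *dulE* is ON.
cAMP is present, so MorY is inactive.
Mn²⁺ is present, so NerW is inactive.
Required activator MorY is absent, so *zorT* is not transcribed.
→ *zorT* is OFF.
Diaminopimelate is absent, so RudB is inactive.
Required activator RudB is absent, so *haxQ* is not transcribed.
→ *haxQ* is OFF.
Zn²⁺ is absent, so DulD is active.
No repressor is bound and DulD is active, so *nerN* is transcribed.
So NerN is produced and active.
With repressor NerN bound, *nolS* is not transcribed.
→ *nolS* is OFF.
1 of the 5 genes is transcribed.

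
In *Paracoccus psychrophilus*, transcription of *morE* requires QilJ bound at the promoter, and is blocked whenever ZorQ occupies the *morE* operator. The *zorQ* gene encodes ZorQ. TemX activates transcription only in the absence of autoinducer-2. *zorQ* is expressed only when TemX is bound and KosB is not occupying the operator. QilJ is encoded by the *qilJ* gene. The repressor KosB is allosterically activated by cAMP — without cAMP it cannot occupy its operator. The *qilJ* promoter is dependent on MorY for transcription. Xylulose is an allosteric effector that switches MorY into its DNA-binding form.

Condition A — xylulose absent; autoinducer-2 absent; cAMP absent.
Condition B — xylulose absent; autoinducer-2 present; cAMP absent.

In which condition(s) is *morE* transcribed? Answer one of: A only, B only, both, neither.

Condition A:
Xylulose is absent, so MorY is inactive.
Required activator MorY is absent, so *qilJ* is not transcribed.
So QilJ is not produced.
Autoinducer-2 is absent, so TemX is active.
cAMP is absent, so KosB is inactive.
No repressor is bound and TemX is active, so *zorQ* is transcribed.
So ZorQ is produced and active.
With repressor ZorQ bound, *morE* is not transcribed.
→ *morE* is OFF in A.
Condition B:
Xylulose is absent, so MorY is inactive.
Required activator MorY is absent, so *qilJ* is not transcribed.
So QilJ is not produced.
Autoinducer-2 is present, so TemX is inactive.
cAMP is absent, so KosB is inactive.
Required activator TemX is absent, so *zorQ* is not transcribed.
So ZorQ is not produced.
Required activator QilJ is absent, so *morE* is not transcribed.
→ *morE* is OFF in B.

neither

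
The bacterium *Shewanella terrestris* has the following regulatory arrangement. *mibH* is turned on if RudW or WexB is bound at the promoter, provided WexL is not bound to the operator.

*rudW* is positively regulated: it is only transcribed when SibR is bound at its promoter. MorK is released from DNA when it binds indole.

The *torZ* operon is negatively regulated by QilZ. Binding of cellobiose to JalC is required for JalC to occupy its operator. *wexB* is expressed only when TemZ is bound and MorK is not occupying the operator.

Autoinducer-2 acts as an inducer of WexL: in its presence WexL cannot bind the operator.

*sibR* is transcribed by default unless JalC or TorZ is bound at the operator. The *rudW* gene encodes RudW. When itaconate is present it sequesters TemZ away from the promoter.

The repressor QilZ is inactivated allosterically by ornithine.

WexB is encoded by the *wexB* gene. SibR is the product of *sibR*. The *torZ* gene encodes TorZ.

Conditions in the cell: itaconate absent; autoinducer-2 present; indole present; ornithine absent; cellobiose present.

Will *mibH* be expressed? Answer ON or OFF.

Cellobiose is present, so JalC is active.
Ornithine is absent, so QilZ is active.
With repressor QilZ bound, *torZ* is not transcribed.
So TorZ is not produced.
With repressor JalC bound, *sibR* is not transcribed.
So SibR is not produced.
Required activator SibR is absent, so *rudW* is not transcribed.
So RudW is not produced.
Autoinducer-2 is present, so WexL is inactive.
Indole is present, so MorK is inactive.
Itaconate is absent, so TemZ is active.
No repressor is bound and TemZ is active, so *wexB* is transcribed.
So WexB is produced and active.
Activator WexB is present, so *mibH* is transcribed.

ON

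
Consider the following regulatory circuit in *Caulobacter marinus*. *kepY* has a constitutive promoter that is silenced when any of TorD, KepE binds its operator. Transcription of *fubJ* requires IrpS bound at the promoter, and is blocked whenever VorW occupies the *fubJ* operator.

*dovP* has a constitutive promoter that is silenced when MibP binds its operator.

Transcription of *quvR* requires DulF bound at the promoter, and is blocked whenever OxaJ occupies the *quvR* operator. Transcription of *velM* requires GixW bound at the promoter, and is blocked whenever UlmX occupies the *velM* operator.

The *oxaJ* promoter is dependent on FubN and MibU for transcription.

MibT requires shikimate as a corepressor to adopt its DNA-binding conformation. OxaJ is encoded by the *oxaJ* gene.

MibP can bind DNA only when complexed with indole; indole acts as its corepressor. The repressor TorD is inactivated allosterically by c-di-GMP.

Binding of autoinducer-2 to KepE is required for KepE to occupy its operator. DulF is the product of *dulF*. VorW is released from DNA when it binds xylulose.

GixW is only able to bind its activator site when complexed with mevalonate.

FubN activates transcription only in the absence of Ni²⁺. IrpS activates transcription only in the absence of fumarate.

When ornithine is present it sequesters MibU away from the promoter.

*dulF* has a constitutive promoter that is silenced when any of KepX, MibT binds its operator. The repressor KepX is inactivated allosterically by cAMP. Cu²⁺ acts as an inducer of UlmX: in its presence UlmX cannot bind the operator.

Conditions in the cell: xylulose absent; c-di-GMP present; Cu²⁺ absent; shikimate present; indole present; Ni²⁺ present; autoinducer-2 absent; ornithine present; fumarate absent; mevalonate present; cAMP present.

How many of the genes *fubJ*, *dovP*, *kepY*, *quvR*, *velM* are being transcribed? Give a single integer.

Xylulose is absent, so VorW is active.
Fumarate is absent, so IrpS is active.
With repressor VorW bound, *fubJ* is not transcribed.
→ *fubJ* is OFF.
Indole is present, so MibP is active.
With repressor MibP bound, *dovP* is not transcribed.
→ *dovP* is OFF.
c-di-GMP is present, so TorD is inactive.
Autoinducer-2 is absent, so KepE is inactive.
With no repressor bound, *kepY* is transcribed.
→ *kepY* is ON.
cAMP is present, so KepX is inactive.
Shikimate is present, so MibT is active.
With repressor MibT bound, *dulF* is not transcribed.
So DulF is not produced.
Ni²⁺ is present, so FubN is inactive.
Ornithine is present, so MibU is inactive.
Required activator FubN is absent, so *oxaJ* is not transcribed.
So OxaJ is not produced.
Required activator DulF is absent, so *quvR* is not transcribed.
→ *quvR* is OFF.
Cu²⁺ is absent, so UlmX is active.
Mevalonate is present, so GixW is active.
With repressor UlmX bound, *velM* is not transcribed.
→ *velM* is OFF.
1 of the 5 genes is transcribed.

1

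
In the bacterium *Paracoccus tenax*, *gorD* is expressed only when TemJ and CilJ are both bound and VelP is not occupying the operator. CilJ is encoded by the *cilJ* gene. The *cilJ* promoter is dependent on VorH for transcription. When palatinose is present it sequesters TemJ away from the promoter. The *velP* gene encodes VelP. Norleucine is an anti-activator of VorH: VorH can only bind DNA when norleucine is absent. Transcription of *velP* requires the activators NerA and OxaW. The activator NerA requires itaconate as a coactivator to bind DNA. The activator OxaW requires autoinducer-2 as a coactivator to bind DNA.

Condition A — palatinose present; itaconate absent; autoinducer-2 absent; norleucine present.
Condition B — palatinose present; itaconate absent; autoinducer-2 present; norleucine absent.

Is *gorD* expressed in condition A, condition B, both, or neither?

Condition A:
Palatinose is present, so TemJ is inactive.
Itaconate is absent, so NerA is inactive.
Autoinducer-2 is absent, so OxaW is inactive.
Required activator NerA is absent, so *velP* is not transcribed.
So VelP is not produced.
Norleucine is present, so VorH is inactive.
Required activator VorH is absent, so *cilJ* is not transcribed.
So CilJ is not produced.
Required activator TemJ is absent, so *gorD* is not transcribed.
→ *gorD* is OFF in A.
Condition B:
Palatinose is present, so TemJ is inactive.
Itaconate is absent, so NerA is inactive.
Autoinducer-2 is present, so OxaW is active.
Required activator NerA is absent, so *velP* is not transcribed.
So VelP is not produced.
Norleucine is absent, so VorH is active.
No repressor is bound and VorH is active, so *cilJ* is transcribed.
So CilJ is produced and active.
Required activator TemJ is absent, so *gorD* is not transcribed.
→ *gorD* is OFF in B.

neither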